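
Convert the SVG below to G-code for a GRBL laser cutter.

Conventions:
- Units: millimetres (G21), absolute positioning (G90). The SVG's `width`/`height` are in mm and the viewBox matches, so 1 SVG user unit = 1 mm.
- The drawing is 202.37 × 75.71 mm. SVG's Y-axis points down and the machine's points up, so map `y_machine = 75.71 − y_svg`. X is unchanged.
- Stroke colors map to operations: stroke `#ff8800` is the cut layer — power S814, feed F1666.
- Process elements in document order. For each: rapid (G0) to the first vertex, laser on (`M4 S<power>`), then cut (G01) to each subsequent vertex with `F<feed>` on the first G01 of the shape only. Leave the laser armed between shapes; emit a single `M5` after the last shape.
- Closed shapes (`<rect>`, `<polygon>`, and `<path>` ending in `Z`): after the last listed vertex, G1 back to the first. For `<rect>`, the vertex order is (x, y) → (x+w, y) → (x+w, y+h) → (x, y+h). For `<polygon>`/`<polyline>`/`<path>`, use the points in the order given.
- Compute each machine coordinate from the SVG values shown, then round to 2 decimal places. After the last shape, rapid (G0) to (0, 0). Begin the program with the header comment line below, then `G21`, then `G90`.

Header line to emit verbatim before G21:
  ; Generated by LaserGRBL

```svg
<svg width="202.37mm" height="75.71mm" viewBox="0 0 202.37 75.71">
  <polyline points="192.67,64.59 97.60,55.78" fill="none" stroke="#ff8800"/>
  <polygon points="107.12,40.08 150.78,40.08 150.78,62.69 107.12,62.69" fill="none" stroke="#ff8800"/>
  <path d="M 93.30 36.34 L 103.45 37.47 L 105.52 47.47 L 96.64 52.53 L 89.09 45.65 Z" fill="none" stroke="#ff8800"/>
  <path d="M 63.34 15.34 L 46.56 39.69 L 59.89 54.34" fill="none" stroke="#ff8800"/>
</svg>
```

; Generated by LaserGRBL
G21
G90
G0 X192.67 Y11.12
M4 S814
G01 X97.60 Y19.93 F1666
G0 X107.12 Y35.63
M4 S814
G01 X150.78 Y35.63 F1666
G01 X150.78 Y13.02
G01 X107.12 Y13.02
G01 X107.12 Y35.63
G0 X93.30 Y39.37
M4 S814
G01 X103.45 Y38.24 F1666
G01 X105.52 Y28.24
G01 X96.64 Y23.18
G01 X89.09 Y30.06
G01 X93.30 Y39.37
G0 X63.34 Y60.37
M4 S814
G01 X46.56 Y36.02 F1666
G01 X59.89 Y21.37
M5
G0 X0.00 Y0.00

Since the viewBox matches the mm dimensions, user units are millimetres directly. The only transform is the Y-flip y_m = 75.71 − y_svg.

Shape 1 is a line segment drawn with `<polyline>`. Its stroke #ff8800 means cut at S814, F1666. After flipping Y the toolpath is (192.67,11.12) → (97.60,19.93).

Shape 2 is a rectangle drawn with `<polygon>`. Its stroke #ff8800 means cut at S814, F1666. After flipping Y the toolpath is (107.12,35.63) → (150.78,35.63) → (150.78,13.02) → (107.12,13.02) → (107.12,35.63), returning to the start.

Shape 3 is a regular polygon drawn with `<path>`. Its stroke #ff8800 means cut at S814, F1666. After flipping Y the toolpath is (93.30,39.37) → (103.45,38.24) → (105.52,28.24) → (96.64,23.18) → (89.09,30.06) → (93.30,39.37), returning to the start.

Shape 4 is a open polyline drawn with `<path>`. Its stroke #ff8800 means cut at S814, F1666. After flipping Y the toolpath is (63.34,60.37) → (46.56,36.02) → (59.89,21.37).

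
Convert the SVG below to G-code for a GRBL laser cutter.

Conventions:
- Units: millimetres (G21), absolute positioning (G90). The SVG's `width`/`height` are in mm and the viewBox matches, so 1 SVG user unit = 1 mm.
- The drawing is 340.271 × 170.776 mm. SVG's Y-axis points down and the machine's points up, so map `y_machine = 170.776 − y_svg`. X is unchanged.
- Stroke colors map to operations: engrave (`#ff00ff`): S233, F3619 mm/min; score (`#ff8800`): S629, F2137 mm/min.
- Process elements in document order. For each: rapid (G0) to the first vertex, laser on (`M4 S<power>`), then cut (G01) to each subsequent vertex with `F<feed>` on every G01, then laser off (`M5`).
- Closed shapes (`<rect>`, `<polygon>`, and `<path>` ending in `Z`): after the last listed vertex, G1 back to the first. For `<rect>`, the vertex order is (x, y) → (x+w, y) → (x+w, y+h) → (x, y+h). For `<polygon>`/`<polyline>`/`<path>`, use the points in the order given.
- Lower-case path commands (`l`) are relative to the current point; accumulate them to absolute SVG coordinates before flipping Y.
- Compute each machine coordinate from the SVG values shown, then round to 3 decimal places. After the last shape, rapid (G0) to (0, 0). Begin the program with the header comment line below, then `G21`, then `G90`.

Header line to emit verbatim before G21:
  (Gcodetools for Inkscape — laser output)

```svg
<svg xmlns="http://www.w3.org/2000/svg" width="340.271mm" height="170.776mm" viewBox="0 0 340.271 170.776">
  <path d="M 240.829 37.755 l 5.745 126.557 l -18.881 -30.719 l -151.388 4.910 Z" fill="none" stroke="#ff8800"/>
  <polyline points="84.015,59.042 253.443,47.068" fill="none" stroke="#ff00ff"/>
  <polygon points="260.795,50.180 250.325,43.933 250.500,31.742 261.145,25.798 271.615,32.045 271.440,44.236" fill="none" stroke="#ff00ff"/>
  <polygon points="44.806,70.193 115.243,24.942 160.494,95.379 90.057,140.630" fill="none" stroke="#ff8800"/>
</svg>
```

viewBox `0 0 340.271 170.776` with mm width/height → 1 unit = 1 mm. Flip: y_m = 170.776 − y_svg.

**Shape 1** — `<path>` closed polygon, stroke `#ff8800` → score (S629, F2137). Machine vertices: (240.829,133.021) → (246.574,6.464) → (227.693,37.183) → (76.305,32.273) → (240.829,133.021). Closed: final G1 returns to the first vertex.

**Shape 2** — `<polyline>` line segment, stroke `#ff00ff` → engrave (S233, F3619). Machine vertices: (84.015,111.734) → (253.443,123.708). Open path.

**Shape 3** — `<polygon>` regular polygon, stroke `#ff00ff` → engrave (S233, F3619). Machine vertices: (260.795,120.596) → (250.325,126.843) → (250.500,139.034) → (261.145,144.978) → (271.615,138.731) → (271.440,126.540) → (260.795,120.596). Closed: final G1 returns to the first vertex.

**Shape 4** — `<polygon>` regular polygon, stroke `#ff8800` → score (S629, F2137). Machine vertices: (44.806,100.583) → (115.243,145.834) → (160.494,75.397) → (90.057,30.146) → (44.806,100.583). Closed: final G1 returns to the first vertex.

(Gcodetools for Inkscape — laser output)
G21
G90
G0 X240.829 Y133.021
M4 S629
G01 X246.574 Y6.464 F2137
G01 X227.693 Y37.183 F2137
G01 X76.305 Y32.273 F2137
G01 X240.829 Y133.021 F2137
M5
G0 X84.015 Y111.734
M4 S233
G01 X253.443 Y123.708 F3619
M5
G0 X260.795 Y120.596
M4 S233
G01 X250.325 Y126.843 F3619
G01 X250.500 Y139.034 F3619
G01 X261.145 Y144.978 F3619
G01 X271.615 Y138.731 F3619
G01 X271.440 Y126.540 F3619
G01 X260.795 Y120.596 F3619
M5
G0 X44.806 Y100.583
M4 S629
G01 X115.243 Y145.834 F2137
G01 X160.494 Y75.397 F2137
G01 X90.057 Y30.146 F2137
G01 X44.806 Y100.583 F2137
M5
G0 X0.000 Y0.000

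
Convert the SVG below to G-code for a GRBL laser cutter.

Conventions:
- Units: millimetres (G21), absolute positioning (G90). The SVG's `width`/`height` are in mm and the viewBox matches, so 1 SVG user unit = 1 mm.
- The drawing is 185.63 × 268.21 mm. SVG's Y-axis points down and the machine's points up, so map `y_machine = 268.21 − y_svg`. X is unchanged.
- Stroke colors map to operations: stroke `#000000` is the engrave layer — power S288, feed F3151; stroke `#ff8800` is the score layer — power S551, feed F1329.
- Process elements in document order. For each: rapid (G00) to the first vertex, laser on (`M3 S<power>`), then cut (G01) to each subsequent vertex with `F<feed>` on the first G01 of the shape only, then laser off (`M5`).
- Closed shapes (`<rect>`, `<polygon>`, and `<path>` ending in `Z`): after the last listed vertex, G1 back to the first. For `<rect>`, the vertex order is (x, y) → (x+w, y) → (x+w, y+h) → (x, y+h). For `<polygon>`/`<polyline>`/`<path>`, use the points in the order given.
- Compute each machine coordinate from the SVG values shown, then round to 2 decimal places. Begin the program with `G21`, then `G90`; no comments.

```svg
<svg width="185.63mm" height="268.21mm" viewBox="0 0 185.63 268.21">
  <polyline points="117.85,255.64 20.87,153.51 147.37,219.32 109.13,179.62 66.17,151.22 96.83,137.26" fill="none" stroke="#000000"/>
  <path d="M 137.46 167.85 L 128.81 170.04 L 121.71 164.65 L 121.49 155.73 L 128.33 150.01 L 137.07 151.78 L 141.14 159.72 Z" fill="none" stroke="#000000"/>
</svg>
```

viewBox `0 0 185.63 268.21` with mm width/height → 1 unit = 1 mm. Flip: y_m = 268.21 − y_svg.

**Shape 1** — `<polyline>` open polyline, stroke `#000000` → engrave (S288, F3151). Machine vertices: (117.85,12.57) → (20.87,114.70) → (147.37,48.89) → (109.13,88.59) → (66.17,116.99) → (96.83,130.95). Open path.

**Shape 2** — `<path>` regular polygon, stroke `#000000` → engrave (S288, F3151). Machine vertices: (137.46,100.36) → (128.81,98.17) → (121.71,103.56) → (121.49,112.48) → (128.33,118.20) → (137.07,116.43) → (141.14,108.49) → (137.46,100.36). Closed: final G1 returns to the first vertex.

G21
G90
G00 X117.85 Y12.57
M3 S288
G01 X20.87 Y114.70 F3151
G01 X147.37 Y48.89
G01 X109.13 Y88.59
G01 X66.17 Y116.99
G01 X96.83 Y130.95
M5
G00 X137.46 Y100.36
M3 S288
G01 X128.81 Y98.17 F3151
G01 X121.71 Y103.56
G01 X121.49 Y112.48
G01 X128.33 Y118.20
G01 X137.07 Y116.43
G01 X141.14 Y108.49
G01 X137.46 Y100.36
M5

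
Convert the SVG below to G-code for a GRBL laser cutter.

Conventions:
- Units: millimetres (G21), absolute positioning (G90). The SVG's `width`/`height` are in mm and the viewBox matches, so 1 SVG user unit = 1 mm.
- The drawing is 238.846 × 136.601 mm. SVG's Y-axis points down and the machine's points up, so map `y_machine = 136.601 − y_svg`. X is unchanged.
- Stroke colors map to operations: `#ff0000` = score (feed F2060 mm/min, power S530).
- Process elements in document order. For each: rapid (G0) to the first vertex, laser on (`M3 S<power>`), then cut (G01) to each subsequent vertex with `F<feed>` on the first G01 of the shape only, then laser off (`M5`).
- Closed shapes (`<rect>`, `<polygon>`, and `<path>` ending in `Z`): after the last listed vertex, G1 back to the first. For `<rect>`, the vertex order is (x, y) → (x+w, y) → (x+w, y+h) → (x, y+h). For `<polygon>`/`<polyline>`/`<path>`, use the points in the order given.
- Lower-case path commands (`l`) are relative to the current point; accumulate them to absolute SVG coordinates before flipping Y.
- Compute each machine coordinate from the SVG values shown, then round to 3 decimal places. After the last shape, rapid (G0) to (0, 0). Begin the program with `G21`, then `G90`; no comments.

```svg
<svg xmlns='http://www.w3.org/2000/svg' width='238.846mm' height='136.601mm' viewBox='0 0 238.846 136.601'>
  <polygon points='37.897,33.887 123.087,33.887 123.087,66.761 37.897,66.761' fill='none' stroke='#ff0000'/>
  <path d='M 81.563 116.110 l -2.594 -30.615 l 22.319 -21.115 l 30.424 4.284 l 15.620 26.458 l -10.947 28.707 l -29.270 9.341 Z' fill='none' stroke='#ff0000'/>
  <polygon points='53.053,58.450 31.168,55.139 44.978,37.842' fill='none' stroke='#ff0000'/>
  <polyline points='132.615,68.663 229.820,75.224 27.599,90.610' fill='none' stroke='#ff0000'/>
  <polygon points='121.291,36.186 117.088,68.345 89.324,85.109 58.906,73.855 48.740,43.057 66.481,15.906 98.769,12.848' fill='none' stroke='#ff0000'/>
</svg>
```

viewBox `0 0 238.846 136.601` with mm width/height → 1 unit = 1 mm. Flip: y_m = 136.601 − y_svg.

**Shape 1** — `<polygon>` rectangle, stroke `#ff0000` → score (S530, F2060). Machine vertices: (37.897,102.714) → (123.087,102.714) → (123.087,69.840) → (37.897,69.840) → (37.897,102.714). Closed: final G1 returns to the first vertex.

**Shape 2** — `<path>` regular polygon, stroke `#ff0000` → score (S530, F2060). Machine vertices: (81.563,20.491) → (78.969,51.106) → (101.288,72.221) → (131.712,67.937) → (147.332,41.479) → (136.385,12.772) → (107.115,3.431) → (81.563,20.491). Closed: final G1 returns to the first vertex.

**Shape 3** — `<polygon>` regular polygon, stroke `#ff0000` → score (S530, F2060). Machine vertices: (53.053,78.151) → (31.168,81.462) → (44.978,98.759) → (53.053,78.151). Closed: final G1 returns to the first vertex.

**Shape 4** — `<polyline>` open polyline, stroke `#ff0000` → score (S530, F2060). Machine vertices: (132.615,67.938) → (229.820,61.377) → (27.599,45.991). Open path.

**Shape 5** — `<polygon>` regular polygon, stroke `#ff0000` → score (S530, F2060). Machine vertices: (121.291,100.415) → (117.088,68.256) → (89.324,51.492) → (58.906,62.746) → (48.740,93.544) → (66.481,120.695) → (98.769,123.753) → (121.291,100.415). Closed: final G1 returns to the first vertex.

G21
G90
G0 X37.897 Y102.714
M3 S530
G01 X123.087 Y102.714 F2060
G01 X123.087 Y69.840
G01 X37.897 Y69.840
G01 X37.897 Y102.714
M5
G0 X81.563 Y20.491
M3 S530
G01 X78.969 Y51.106 F2060
G01 X101.288 Y72.221
G01 X131.712 Y67.937
G01 X147.332 Y41.479
G01 X136.385 Y12.772
G01 X107.115 Y3.431
G01 X81.563 Y20.491
M5
G0 X53.053 Y78.151
M3 S530
G01 X31.168 Y81.462 F2060
G01 X44.978 Y98.759
G01 X53.053 Y78.151
M5
G0 X132.615 Y67.938
M3 S530
G01 X229.820 Y61.377 F2060
G01 X27.599 Y45.991
M5
G0 X121.291 Y100.415
M3 S530
G01 X117.088 Y68.256 F2060
G01 X89.324 Y51.492
G01 X58.906 Y62.746
G01 X48.740 Y93.544
G01 X66.481 Y120.695
G01 X98.769 Y123.753
G01 X121.291 Y100.415
M5
G0 X0.000 Y0.000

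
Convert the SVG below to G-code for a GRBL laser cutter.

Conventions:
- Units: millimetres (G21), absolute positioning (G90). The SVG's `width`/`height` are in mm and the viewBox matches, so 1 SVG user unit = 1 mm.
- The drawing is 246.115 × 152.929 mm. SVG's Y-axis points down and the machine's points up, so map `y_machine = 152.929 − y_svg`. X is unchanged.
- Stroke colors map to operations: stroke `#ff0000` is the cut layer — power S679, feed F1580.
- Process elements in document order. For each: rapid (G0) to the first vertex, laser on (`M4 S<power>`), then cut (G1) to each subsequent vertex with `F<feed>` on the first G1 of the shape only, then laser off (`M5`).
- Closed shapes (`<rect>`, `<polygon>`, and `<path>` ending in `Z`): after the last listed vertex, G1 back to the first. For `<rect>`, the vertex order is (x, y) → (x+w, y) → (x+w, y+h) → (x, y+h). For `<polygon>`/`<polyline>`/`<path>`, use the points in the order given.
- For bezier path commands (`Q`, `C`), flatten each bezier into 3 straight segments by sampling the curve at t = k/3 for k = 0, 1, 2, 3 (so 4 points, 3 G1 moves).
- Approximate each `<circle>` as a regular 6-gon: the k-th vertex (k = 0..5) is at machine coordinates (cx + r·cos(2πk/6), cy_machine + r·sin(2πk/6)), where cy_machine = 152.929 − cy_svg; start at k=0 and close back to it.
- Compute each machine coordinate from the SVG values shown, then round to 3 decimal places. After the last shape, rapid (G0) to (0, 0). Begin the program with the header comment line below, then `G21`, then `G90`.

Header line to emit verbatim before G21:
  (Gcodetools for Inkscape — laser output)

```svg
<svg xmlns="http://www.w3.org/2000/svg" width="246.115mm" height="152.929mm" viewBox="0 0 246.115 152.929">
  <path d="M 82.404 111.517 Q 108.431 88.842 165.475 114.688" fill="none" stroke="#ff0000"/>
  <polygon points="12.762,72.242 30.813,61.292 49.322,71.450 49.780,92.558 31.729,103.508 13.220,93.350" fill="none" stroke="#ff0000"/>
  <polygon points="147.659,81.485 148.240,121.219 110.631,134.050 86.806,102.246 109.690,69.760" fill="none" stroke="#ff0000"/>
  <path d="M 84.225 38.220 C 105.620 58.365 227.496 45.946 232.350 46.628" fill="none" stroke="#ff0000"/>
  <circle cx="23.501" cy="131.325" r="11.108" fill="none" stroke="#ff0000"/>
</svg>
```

(Gcodetools for Inkscape — laser output)
G21
G90
G0 X82.404 Y41.412
M4 S679
G1 X103.202 Y51.137 F1580
G1 X130.892 Y50.080
G1 X165.475 Y38.241
M5
G0 X12.762 Y80.687
M4 S679
G1 X30.813 Y91.637 F1580
G1 X49.322 Y81.479
G1 X49.780 Y60.371
G1 X31.729 Y49.421
G1 X13.220 Y59.579
G1 X12.762 Y80.687
M5
G0 X147.659 Y71.444
M4 S679
G1 X148.240 Y31.710 F1580
G1 X110.631 Y18.879
G1 X86.806 Y50.683
G1 X109.690 Y83.169
G1 X147.659 Y71.444
M5
G0 X84.225 Y114.709
M4 S679
G1 X131.058 Y103.727 F1580
G1 X196.544 Y104.307
G1 X232.350 Y106.301
M5
G0 X34.609 Y21.604
M4 S679
G1 X29.055 Y31.224 F1580
G1 X17.947 Y31.224
G1 X12.393 Y21.604
G1 X17.947 Y11.984
G1 X29.055 Y11.984
G1 X34.609 Y21.604
M5
G0 X0.000 Y0.000

viewBox `0 0 246.115 152.929` with mm width/height → 1 unit = 1 mm. Flip: y_m = 152.929 − y_svg.

**Shape 1** — `<path>` quadratic bezier, stroke `#ff0000` → cut (S679, F1580). Control points (SVG): P0=(82.404,111.517), P1=(108.431,88.842), P2=(165.475,114.688); sampled at t=k/3. Machine vertices: (82.404,41.412) → (103.202,51.137) → (130.892,50.080) → (165.475,38.241). Open path.

**Shape 2** — `<polygon>` regular polygon, stroke `#ff0000` → cut (S679, F1580). Machine vertices: (12.762,80.687) → (30.813,91.637) → (49.322,81.479) → (49.780,60.371) → (31.729,49.421) → (13.220,59.579) → (12.762,80.687). Closed: final G1 returns to the first vertex.

**Shape 3** — `<polygon>` regular polygon, stroke `#ff0000` → cut (S679, F1580). Machine vertices: (147.659,71.444) → (148.240,31.710) → (110.631,18.879) → (86.806,50.683) → (109.690,83.169) → (147.659,71.444). Closed: final G1 returns to the first vertex.

**Shape 4** — `<path>` cubic bezier, stroke `#ff0000` → cut (S679, F1580). Control points (SVG): P0=(84.225,38.220), P1=(105.620,58.365), P2=(227.496,45.946), P3=(232.350,46.628); sampled at t=k/3. Machine vertices: (84.225,114.709) → (131.058,103.727) → (196.544,104.307) → (232.350,106.301). Open path.

**Shape 5** — `<circle>` circle, stroke `#ff0000` → cut (S679, F1580). Machine vertices: (34.609,21.604) → (29.055,31.224) → (17.947,31.224) → (12.393,21.604) → (17.947,11.984) → (29.055,11.984) → (34.609,21.604). Closed: final G1 returns to the first vertex.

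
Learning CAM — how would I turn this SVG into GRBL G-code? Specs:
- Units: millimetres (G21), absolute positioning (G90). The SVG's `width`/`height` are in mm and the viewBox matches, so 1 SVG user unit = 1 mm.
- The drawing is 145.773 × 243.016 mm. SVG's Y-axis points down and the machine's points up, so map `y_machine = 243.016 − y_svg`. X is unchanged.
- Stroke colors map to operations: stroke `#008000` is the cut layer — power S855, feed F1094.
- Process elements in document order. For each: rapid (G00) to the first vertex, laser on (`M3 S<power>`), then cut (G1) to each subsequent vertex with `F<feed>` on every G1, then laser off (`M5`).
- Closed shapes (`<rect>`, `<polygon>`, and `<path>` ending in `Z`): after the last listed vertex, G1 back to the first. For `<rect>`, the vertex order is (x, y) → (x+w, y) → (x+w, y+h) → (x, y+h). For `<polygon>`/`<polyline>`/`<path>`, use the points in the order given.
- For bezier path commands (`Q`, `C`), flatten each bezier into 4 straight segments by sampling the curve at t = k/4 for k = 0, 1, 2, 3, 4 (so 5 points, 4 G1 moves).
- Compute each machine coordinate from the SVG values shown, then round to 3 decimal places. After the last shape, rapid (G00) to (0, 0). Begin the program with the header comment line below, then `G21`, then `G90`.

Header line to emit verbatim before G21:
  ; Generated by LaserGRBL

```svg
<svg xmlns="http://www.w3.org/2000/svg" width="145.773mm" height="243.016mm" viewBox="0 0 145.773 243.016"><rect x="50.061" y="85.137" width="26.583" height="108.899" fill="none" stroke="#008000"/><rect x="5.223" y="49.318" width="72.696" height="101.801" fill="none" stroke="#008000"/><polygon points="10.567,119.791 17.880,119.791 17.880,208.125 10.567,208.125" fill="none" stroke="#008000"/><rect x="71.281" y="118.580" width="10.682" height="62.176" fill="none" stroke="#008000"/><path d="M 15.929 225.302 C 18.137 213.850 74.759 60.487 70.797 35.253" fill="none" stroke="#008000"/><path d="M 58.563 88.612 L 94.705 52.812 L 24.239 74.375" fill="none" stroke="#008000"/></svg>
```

; Generated by LaserGRBL
G21
G90
G00 X50.061 Y157.879
M3 S855
G1 X76.644 Y157.879 F1094
G1 X76.644 Y48.980 F1094
G1 X50.061 Y48.980 F1094
G1 X50.061 Y157.879 F1094
M5
G00 X5.223 Y193.698
M3 S855
G1 X77.919 Y193.698 F1094
G1 X77.919 Y91.897 F1094
G1 X5.223 Y91.897 F1094
G1 X5.223 Y193.698 F1094
M5
G00 X10.567 Y123.225
M3 S855
G1 X17.880 Y123.225 F1094
G1 X17.880 Y34.891 F1094
G1 X10.567 Y34.891 F1094
G1 X10.567 Y123.225 F1094
M5
G00 X71.281 Y124.436
M3 S855
G1 X81.963 Y124.436 F1094
G1 X81.963 Y62.260 F1094
G1 X71.281 Y62.260 F1094
G1 X71.281 Y124.436 F1094
M5
G00 X15.929 Y17.714
M3 S855
G1 X25.991 Y48.692 F1094
G1 X45.677 Y107.570 F1094
G1 X64.206 Y169.033 F1094
G1 X70.797 Y207.763 F1094
M5
G00 X58.563 Y154.404
M3 S855
G1 X94.705 Y190.204 F1094
G1 X24.239 Y168.641 F1094
M5
G00 X0.000 Y0.000

1 u = 1 mm; y_m = 243.016 − y.

[1] `<rect>` rectangle, #008000→cut S855 F1094: (50.061,157.879) → (76.644,157.879) → (76.644,48.980) → (50.061,48.980) → (50.061,157.879) (closed)

[2] `<rect>` rectangle, #008000→cut S855 F1094: (5.223,193.698) → (77.919,193.698) → (77.919,91.897) → (5.223,91.897) → (5.223,193.698) (closed)

[3] `<polygon>` rectangle, #008000→cut S855 F1094: (10.567,123.225) → (17.880,123.225) → (17.880,34.891) → (10.567,34.891) → (10.567,123.225) (closed)

[4] `<rect>` rectangle, #008000→cut S855 F1094: (71.281,124.436) → (81.963,124.436) → (81.963,62.260) → (71.281,62.260) → (71.281,124.436) (closed)

[5] `<path>` cubic bezier, #008000→cut S855 F1094: (15.929,17.714) → (25.991,48.692) → (45.677,107.570) → (64.206,169.033) → (70.797,207.763)

[6] `<path>` open polyline, #008000→cut S855 F1094: (58.563,154.404) → (94.705,190.204) → (24.239,168.641)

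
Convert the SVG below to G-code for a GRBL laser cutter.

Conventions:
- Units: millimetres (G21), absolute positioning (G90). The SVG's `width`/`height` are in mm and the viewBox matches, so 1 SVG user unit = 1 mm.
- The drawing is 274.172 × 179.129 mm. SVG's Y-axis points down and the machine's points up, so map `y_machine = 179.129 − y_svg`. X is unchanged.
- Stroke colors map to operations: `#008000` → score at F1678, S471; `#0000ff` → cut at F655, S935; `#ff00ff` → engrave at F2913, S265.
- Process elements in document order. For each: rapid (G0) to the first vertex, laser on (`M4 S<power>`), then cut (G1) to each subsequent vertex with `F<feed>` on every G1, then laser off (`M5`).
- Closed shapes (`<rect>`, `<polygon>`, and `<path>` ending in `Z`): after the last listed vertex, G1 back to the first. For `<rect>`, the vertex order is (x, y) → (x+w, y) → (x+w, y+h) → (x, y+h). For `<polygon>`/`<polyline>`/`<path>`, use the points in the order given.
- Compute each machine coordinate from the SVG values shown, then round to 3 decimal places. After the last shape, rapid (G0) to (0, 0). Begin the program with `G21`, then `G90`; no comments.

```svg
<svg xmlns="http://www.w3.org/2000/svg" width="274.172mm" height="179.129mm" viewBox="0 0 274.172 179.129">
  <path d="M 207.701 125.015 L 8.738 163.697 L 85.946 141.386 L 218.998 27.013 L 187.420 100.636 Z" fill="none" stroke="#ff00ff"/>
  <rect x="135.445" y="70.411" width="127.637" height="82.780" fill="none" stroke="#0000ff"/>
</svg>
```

viewBox `0 0 274.172 179.129` with mm width/height → 1 unit = 1 mm. Flip: y_m = 179.129 − y_svg.

**Shape 1** — `<path>` closed polygon, stroke `#ff00ff` → engrave (S265, F2913). Machine vertices: (207.701,54.114) → (8.738,15.432) → (85.946,37.743) → (218.998,152.116) → (187.420,78.493) → (207.701,54.114). Closed: final G1 returns to the first vertex.

**Shape 2** — `<rect>` rectangle, stroke `#0000ff` → cut (S935, F655). Machine vertices: (135.445,108.718) → (263.082,108.718) → (263.082,25.938) → (135.445,25.938) → (135.445,108.718). Closed: final G1 returns to the first vertex.

G21
G90
G0 X207.701 Y54.114
M4 S265
G1 X8.738 Y15.432 F2913
G1 X85.946 Y37.743 F2913
G1 X218.998 Y152.116 F2913
G1 X187.420 Y78.493 F2913
G1 X207.701 Y54.114 F2913
M5
G0 X135.445 Y108.718
M4 S935
G1 X263.082 Y108.718 F655
G1 X263.082 Y25.938 F655
G1 X135.445 Y25.938 F655
G1 X135.445 Y108.718 F655
M5
G0 X0.000 Y0.000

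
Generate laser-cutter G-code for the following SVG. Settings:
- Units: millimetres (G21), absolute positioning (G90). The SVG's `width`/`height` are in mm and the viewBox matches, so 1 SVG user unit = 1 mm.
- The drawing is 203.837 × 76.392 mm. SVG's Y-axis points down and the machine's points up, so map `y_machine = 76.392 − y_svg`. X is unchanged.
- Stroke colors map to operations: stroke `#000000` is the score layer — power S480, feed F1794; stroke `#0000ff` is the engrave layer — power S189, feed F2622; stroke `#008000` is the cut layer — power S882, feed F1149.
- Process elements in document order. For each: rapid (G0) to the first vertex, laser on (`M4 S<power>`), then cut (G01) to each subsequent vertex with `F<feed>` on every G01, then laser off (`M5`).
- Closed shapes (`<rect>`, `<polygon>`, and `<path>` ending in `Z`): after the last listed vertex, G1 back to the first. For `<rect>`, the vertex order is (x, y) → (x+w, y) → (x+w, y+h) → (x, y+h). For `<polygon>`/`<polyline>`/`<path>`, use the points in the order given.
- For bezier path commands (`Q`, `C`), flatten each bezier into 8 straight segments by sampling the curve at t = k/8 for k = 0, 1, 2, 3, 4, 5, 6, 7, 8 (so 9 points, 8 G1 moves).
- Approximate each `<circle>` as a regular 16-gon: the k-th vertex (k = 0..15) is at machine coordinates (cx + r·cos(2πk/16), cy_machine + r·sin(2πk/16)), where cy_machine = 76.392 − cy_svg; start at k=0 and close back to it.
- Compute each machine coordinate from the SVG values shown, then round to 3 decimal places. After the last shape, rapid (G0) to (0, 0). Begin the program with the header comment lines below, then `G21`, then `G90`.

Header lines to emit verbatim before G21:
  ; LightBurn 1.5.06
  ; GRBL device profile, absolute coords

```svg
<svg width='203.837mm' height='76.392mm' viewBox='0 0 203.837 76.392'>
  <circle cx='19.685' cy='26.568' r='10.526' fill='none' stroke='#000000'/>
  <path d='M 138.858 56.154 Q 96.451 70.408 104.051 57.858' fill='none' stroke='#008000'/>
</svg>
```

viewBox `0 0 203.837 76.392` with mm width/height → 1 unit = 1 mm. Flip: y_m = 76.392 − y_svg.

**Shape 1** — `<circle>` circle, stroke `#000000` → score (S480, F1794). Machine vertices: (30.211,49.824) → (29.410,53.852) → (27.128,57.267) → (23.713,59.549) → (19.685,60.350) → (15.657,59.549) → (12.242,57.267) → (9.960,53.852) → (9.159,49.824) → (9.960,45.796) → (12.242,42.381) → (15.657,40.099) → (19.685,39.298) → (23.713,40.099) → (27.128,42.381) → (29.410,45.796) → (30.211,49.824). Closed: final G1 returns to the first vertex.

**Shape 2** — `<path>` quadratic bezier, stroke `#008000` → cut (S882, F1149). Control points (SVG): P0=(138.858,56.154), P1=(96.451,70.408), P2=(104.051,57.858); sampled at t=k/8. Machine vertices: (138.858,20.238) → (129.038,17.093) → (120.780,14.786) → (114.085,13.317) → (108.953,12.685) → (105.383,12.891) → (103.376,13.934) → (102.932,15.815) → (104.051,18.534). Open path.

; LightBurn 1.5.06
; GRBL device profile, absolute coords
G21
G90
G0 X30.211 Y49.824
M4 S480
G01 X29.410 Y53.852 F1794
G01 X27.128 Y57.267 F1794
G01 X23.713 Y59.549 F1794
G01 X19.685 Y60.350 F1794
G01 X15.657 Y59.549 F1794
G01 X12.242 Y57.267 F1794
G01 X9.960 Y53.852 F1794
G01 X9.159 Y49.824 F1794
G01 X9.960 Y45.796 F1794
G01 X12.242 Y42.381 F1794
G01 X15.657 Y40.099 F1794
G01 X19.685 Y39.298 F1794
G01 X23.713 Y40.099 F1794
G01 X27.128 Y42.381 F1794
G01 X29.410 Y45.796 F1794
G01 X30.211 Y49.824 F1794
M5
G0 X138.858 Y20.238
M4 S882
G01 X129.038 Y17.093 F1149
G01 X120.780 Y14.786 F1149
G01 X114.085 Y13.317 F1149
G01 X108.953 Y12.685 F1149
G01 X105.383 Y12.891 F1149
G01 X103.376 Y13.934 F1149
G01 X102.932 Y15.815 F1149
G01 X104.051 Y18.534 F1149
M5
G0 X0.000 Y0.000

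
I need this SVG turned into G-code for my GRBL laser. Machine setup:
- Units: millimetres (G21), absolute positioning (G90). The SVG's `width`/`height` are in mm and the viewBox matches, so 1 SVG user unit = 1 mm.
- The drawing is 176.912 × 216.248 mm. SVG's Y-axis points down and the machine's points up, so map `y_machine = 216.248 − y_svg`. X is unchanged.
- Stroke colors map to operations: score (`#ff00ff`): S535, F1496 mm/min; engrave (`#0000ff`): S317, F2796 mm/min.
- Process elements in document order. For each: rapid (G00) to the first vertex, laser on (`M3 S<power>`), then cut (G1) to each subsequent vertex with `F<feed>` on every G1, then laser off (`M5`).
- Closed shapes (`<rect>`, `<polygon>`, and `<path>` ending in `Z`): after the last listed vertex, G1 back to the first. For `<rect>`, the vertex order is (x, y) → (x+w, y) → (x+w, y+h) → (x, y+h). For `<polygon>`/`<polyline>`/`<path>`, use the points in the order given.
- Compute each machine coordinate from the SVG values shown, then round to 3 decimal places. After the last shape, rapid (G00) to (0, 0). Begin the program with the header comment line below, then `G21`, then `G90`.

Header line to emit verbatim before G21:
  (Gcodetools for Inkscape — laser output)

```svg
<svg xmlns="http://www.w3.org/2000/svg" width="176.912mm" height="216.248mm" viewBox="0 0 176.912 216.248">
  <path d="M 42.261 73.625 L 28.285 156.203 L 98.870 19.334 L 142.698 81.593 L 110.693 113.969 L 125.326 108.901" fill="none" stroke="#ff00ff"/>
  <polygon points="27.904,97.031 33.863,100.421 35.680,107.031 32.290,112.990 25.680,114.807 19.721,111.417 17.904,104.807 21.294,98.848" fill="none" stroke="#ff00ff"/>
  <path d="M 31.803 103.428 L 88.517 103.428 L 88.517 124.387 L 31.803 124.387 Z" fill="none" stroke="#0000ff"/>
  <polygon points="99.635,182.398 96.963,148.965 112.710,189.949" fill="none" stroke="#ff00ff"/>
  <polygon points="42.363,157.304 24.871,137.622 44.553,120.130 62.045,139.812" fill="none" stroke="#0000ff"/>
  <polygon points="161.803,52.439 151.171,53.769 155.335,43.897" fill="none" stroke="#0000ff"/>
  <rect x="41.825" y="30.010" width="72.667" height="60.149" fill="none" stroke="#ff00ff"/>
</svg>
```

Since the viewBox matches the mm dimensions, user units are millimetres directly. The only transform is the Y-flip y_m = 216.248 − y_svg.

Shape 1 is a open polyline drawn with `<path>`. Its stroke #ff00ff means score at S535, F1496. After flipping Y the toolpath is (42.261,142.623) → (28.285,60.045) → (98.870,196.914) → (142.698,134.655) → (110.693,102.279) → (125.326,107.347).

Shape 2 is a regular polygon drawn with `<polygon>`. Its stroke #ff00ff means score at S535, F1496. After flipping Y the toolpath is (27.904,119.217) → (33.863,115.827) → (35.680,109.217) → (32.290,103.258) → (25.680,101.441) → (19.721,104.831) → (17.904,111.441) → (21.294,117.400) → (27.904,119.217), returning to the start.

Shape 3 is a rectangle drawn with `<path>`. Its stroke #0000ff means engrave at S317, F2796. After flipping Y the toolpath is (31.803,112.820) → (88.517,112.820) → (88.517,91.861) → (31.803,91.861) → (31.803,112.820), returning to the start.

Shape 4 is a closed polygon drawn with `<polygon>`. Its stroke #ff00ff means score at S535, F1496. After flipping Y the toolpath is (99.635,33.850) → (96.963,67.283) → (112.710,26.299) → (99.635,33.850), returning to the start.

Shape 5 is a regular polygon drawn with `<polygon>`. Its stroke #0000ff means engrave at S317, F2796. After flipping Y the toolpath is (42.363,58.944) → (24.871,78.626) → (44.553,96.118) → (62.045,76.436) → (42.363,58.944), returning to the start.

Shape 6 is a regular polygon drawn with `<polygon>`. Its stroke #0000ff means engrave at S317, F2796. After flipping Y the toolpath is (161.803,163.809) → (151.171,162.479) → (155.335,172.351) → (161.803,163.809), returning to the start.

Shape 7 is a rectangle drawn with `<rect>`. Its stroke #ff00ff means score at S535, F1496. After flipping Y the toolpath is (41.825,186.238) → (114.492,186.238) → (114.492,126.089) → (41.825,126.089) → (41.825,186.238), returning to the start.

(Gcodetools for Inkscape — laser output)
G21
G90
G00 X42.261 Y142.623
M3 S535
G1 X28.285 Y60.045 F1496
G1 X98.870 Y196.914 F1496
G1 X142.698 Y134.655 F1496
G1 X110.693 Y102.279 F1496
G1 X125.326 Y107.347 F1496
M5
G00 X27.904 Y119.217
M3 S535
G1 X33.863 Y115.827 F1496
G1 X35.680 Y109.217 F1496
G1 X32.290 Y103.258 F1496
G1 X25.680 Y101.441 F1496
G1 X19.721 Y104.831 F1496
G1 X17.904 Y111.441 F1496
G1 X21.294 Y117.400 F1496
G1 X27.904 Y119.217 F1496
M5
G00 X31.803 Y112.820
M3 S317
G1 X88.517 Y112.820 F2796
G1 X88.517 Y91.861 F2796
G1 X31.803 Y91.861 F2796
G1 X31.803 Y112.820 F2796
M5
G00 X99.635 Y33.850
M3 S535
G1 X96.963 Y67.283 F1496
G1 X112.710 Y26.299 F1496
G1 X99.635 Y33.850 F1496
M5
G00 X42.363 Y58.944
M3 S317
G1 X24.871 Y78.626 F2796
G1 X44.553 Y96.118 F2796
G1 X62.045 Y76.436 F2796
G1 X42.363 Y58.944 F2796
M5
G00 X161.803 Y163.809
M3 S317
G1 X151.171 Y162.479 F2796
G1 X155.335 Y172.351 F2796
G1 X161.803 Y163.809 F2796
M5
G00 X41.825 Y186.238
M3 S535
G1 X114.492 Y186.238 F1496
G1 X114.492 Y126.089 F1496
G1 X41.825 Y126.089 F1496
G1 X41.825 Y186.238 F1496
M5
G00 X0.000 Y0.000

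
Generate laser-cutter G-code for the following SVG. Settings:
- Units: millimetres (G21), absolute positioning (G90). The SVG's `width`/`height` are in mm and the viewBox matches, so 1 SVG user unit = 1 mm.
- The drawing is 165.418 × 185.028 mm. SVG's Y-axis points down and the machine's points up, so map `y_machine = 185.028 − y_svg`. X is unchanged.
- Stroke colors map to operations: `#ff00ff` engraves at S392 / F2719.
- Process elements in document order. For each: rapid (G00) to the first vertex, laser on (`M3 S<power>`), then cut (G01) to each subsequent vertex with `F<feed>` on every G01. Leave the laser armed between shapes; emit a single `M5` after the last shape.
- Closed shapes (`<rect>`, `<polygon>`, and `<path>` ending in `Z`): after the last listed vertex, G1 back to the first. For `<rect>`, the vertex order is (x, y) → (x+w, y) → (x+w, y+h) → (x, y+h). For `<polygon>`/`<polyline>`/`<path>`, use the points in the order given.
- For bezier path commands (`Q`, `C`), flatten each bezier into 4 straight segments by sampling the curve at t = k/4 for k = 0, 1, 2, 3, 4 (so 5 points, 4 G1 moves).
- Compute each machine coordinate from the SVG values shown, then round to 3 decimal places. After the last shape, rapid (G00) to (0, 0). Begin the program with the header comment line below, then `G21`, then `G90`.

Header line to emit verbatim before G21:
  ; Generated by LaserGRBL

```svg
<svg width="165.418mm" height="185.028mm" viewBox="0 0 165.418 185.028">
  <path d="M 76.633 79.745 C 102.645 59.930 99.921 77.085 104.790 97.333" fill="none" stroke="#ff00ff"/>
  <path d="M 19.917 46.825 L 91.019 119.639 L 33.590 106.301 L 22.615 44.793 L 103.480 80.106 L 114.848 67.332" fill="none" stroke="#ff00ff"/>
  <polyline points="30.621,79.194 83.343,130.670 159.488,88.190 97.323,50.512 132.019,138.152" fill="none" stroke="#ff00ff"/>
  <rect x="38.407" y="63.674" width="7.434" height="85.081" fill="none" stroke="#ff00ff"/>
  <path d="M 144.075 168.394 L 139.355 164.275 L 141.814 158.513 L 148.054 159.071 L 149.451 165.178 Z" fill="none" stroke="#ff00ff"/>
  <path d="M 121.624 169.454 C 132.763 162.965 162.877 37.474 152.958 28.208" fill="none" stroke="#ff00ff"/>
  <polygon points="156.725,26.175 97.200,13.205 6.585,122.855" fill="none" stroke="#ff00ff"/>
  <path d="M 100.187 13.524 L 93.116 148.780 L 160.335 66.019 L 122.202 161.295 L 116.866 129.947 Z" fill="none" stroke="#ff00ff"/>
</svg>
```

viewBox `0 0 165.418 185.028` with mm width/height → 1 unit = 1 mm. Flip: y_m = 185.028 − y_svg.

**Shape 1** — `<path>` cubic bezier, stroke `#ff00ff` → engrave (S392, F2719). Control points (SVG): P0=(76.633,79.745), P1=(102.645,59.930), P2=(99.921,77.085), P3=(104.790,97.333); sampled at t=k/4. Machine vertices: (76.633,105.283) → (91.322,113.742) → (98.640,111.513) → (101.994,101.772) → (104.790,87.695). Open path.

**Shape 2** — `<path>` open polyline, stroke `#ff00ff` → engrave (S392, F2719). Machine vertices: (19.917,138.203) → (91.019,65.389) → (33.590,78.727) → (22.615,140.235) → (103.480,104.922) → (114.848,117.696). Open path.

**Shape 3** — `<polyline>` open polyline, stroke `#ff00ff` → engrave (S392, F2719). Machine vertices: (30.621,105.834) → (83.343,54.358) → (159.488,96.838) → (97.323,134.516) → (132.019,46.876). Open path.

**Shape 4** — `<rect>` rectangle, stroke `#ff00ff` → engrave (S392, F2719). Machine vertices: (38.407,121.354) → (45.841,121.354) → (45.841,36.273) → (38.407,36.273) → (38.407,121.354). Closed: final G1 returns to the first vertex.

**Shape 5** — `<path>` regular polygon, stroke `#ff00ff` → engrave (S392, F2719). Machine vertices: (144.075,16.634) → (139.355,20.753) → (141.814,26.515) → (148.054,25.957) → (149.451,19.850) → (144.075,16.634). Closed: final G1 returns to the first vertex.

**Shape 6** — `<path>` cubic bezier, stroke `#ff00ff` → engrave (S392, F2719). Control points (SVG): P0=(121.624,169.454), P1=(132.763,162.965), P2=(162.877,37.474), P3=(152.958,28.208); sampled at t=k/4. Machine vertices: (121.624,15.574) → (132.614,39.078) → (145.188,85.156) → (153.813,131.754) → (152.958,156.820). Open path.

**Shape 7** — `<polygon>` closed polygon, stroke `#ff00ff` → engrave (S392, F2719). Machine vertices: (156.725,158.853) → (97.200,171.823) → (6.585,62.173) → (156.725,158.853). Closed: final G1 returns to the first vertex.

**Shape 8** — `<path>` closed polygon, stroke `#ff00ff` → engrave (S392, F2719). Machine vertices: (100.187,171.504) → (93.116,36.248) → (160.335,119.009) → (122.202,23.733) → (116.866,55.081) → (100.187,171.504). Closed: final G1 returns to the first vertex.

; Generated by LaserGRBL
G21
G90
G00 X76.633 Y105.283
M3 S392
G01 X91.322 Y113.742 F2719
G01 X98.640 Y111.513 F2719
G01 X101.994 Y101.772 F2719
G01 X104.790 Y87.695 F2719
G00 X19.917 Y138.203
M3 S392
G01 X91.019 Y65.389 F2719
G01 X33.590 Y78.727 F2719
G01 X22.615 Y140.235 F2719
G01 X103.480 Y104.922 F2719
G01 X114.848 Y117.696 F2719
G00 X30.621 Y105.834
M3 S392
G01 X83.343 Y54.358 F2719
G01 X159.488 Y96.838 F2719
G01 X97.323 Y134.516 F2719
G01 X132.019 Y46.876 F2719
G00 X38.407 Y121.354
M3 S392
G01 X45.841 Y121.354 F2719
G01 X45.841 Y36.273 F2719
G01 X38.407 Y36.273 F2719
G01 X38.407 Y121.354 F2719
G00 X144.075 Y16.634
M3 S392
G01 X139.355 Y20.753 F2719
G01 X141.814 Y26.515 F2719
G01 X148.054 Y25.957 F2719
G01 X149.451 Y19.850 F2719
G01 X144.075 Y16.634 F2719
G00 X121.624 Y15.574
M3 S392
G01 X132.614 Y39.078 F2719
G01 X145.188 Y85.156 F2719
G01 X153.813 Y131.754 F2719
G01 X152.958 Y156.820 F2719
G00 X156.725 Y158.853
M3 S392
G01 X97.200 Y171.823 F2719
G01 X6.585 Y62.173 F2719
G01 X156.725 Y158.853 F2719
G00 X100.187 Y171.504
M3 S392
G01 X93.116 Y36.248 F2719
G01 X160.335 Y119.009 F2719
G01 X122.202 Y23.733 F2719
G01 X116.866 Y55.081 F2719
G01 X100.187 Y171.504 F2719
M5
G00 X0.000 Y0.000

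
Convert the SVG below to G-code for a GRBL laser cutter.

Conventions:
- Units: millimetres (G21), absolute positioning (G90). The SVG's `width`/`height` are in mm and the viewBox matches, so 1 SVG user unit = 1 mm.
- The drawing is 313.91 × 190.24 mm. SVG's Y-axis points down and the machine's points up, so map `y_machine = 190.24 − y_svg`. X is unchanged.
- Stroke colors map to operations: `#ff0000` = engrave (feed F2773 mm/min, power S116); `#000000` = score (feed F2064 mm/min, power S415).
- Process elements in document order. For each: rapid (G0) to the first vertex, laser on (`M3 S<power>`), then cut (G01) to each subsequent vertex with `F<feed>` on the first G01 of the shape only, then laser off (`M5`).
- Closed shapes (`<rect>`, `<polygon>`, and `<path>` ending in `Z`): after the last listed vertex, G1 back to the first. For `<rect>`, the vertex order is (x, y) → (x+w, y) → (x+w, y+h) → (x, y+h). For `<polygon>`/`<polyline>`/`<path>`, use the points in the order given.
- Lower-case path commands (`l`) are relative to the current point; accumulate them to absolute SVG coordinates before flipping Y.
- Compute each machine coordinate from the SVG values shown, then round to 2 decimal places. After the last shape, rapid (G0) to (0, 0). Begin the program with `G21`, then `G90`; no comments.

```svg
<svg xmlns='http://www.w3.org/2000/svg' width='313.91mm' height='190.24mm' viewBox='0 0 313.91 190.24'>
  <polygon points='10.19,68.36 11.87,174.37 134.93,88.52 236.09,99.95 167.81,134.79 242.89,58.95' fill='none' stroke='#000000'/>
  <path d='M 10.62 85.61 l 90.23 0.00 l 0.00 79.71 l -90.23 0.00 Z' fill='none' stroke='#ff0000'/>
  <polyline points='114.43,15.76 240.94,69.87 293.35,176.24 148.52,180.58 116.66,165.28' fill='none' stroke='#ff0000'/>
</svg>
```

G21
G90
G0 X10.19 Y121.88
M3 S415
G01 X11.87 Y15.87 F2064
G01 X134.93 Y101.72
G01 X236.09 Y90.29
G01 X167.81 Y55.45
G01 X242.89 Y131.29
G01 X10.19 Y121.88
M5
G0 X10.62 Y104.63
M3 S116
G01 X100.85 Y104.63 F2773
G01 X100.85 Y24.92
G01 X10.62 Y24.92
G01 X10.62 Y104.63
M5
G0 X114.43 Y174.48
M3 S116
G01 X240.94 Y120.37 F2773
G01 X293.35 Y14.00
G01 X148.52 Y9.66
G01 X116.66 Y24.96
M5
G0 X0.00 Y0.00

1 u = 1 mm; y_m = 190.24 − y.

[1] `<polygon>` closed polygon, #000000→score S415 F2064: (10.19,121.88) → (11.87,15.87) → (134.93,101.72) → (236.09,90.29) → (167.81,55.45) → (242.89,131.29) → (10.19,121.88) (closed)

[2] `<path>` rectangle, #ff0000→engrave S116 F2773: (10.62,104.63) → (100.85,104.63) → (100.85,24.92) → (10.62,24.92) → (10.62,104.63) (closed)

[3] `<polyline>` open polyline, #ff0000→engrave S116 F2773: (114.43,174.48) → (240.94,120.37) → (293.35,14.00) → (148.52,9.66) → (116.66,24.96)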